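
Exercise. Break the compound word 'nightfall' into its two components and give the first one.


Split 'nightfall' into 'night' + 'fall'. The first part is 'night'.

night


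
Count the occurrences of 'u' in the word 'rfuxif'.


Letter 'u' in 'rfuxif': found at position(s) 3 = 1 occurrence(s).

1


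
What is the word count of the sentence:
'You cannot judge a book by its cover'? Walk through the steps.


Split into words: You | cannot | judge | a | book | by | its | cover = 8 words.

8


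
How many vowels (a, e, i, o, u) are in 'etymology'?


Vowels in 'etymology': e, o, o = 3 vowels.

3


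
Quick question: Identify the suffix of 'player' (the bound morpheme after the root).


The word 'player' = 'play' (root) + '-er' (suffix). The suffix is '-er'.

er


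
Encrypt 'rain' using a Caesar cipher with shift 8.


Shift each letter by 8: r -> z, a -> i, i -> q, n -> v. Result: 'ziqv'.

ziqv


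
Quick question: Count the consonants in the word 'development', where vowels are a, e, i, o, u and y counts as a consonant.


Consonants in 'development': d, v, l, p, m, n, t = 7 consonants.

7


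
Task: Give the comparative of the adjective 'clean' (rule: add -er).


Apply comparative formation (add -er): 'clean' -> 'cleaner'.

cleaner


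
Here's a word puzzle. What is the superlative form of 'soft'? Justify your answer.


Apply superlative formation (add -est): 'soft' -> 'softest'.

softest


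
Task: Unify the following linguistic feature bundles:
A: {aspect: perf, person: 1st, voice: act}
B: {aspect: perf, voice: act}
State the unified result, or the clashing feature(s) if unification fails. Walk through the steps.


Compare features:
aspect: A=perf vs B=perf -> unified: perf
person: A=1st vs B=_ -> unified: 1st
voice: A=act vs B=act -> unified: act
No clashes found.

Unified: {aspect: perf, person: 1st, voice: act}


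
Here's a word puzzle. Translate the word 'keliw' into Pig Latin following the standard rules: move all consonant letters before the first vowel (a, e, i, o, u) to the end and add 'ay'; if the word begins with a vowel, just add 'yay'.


'keliw': move consonant cluster 'k' to end and add 'ay': 'eliwkay'.

eliwkay


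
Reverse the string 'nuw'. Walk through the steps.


Reverse 'nuw' character by character: 'wun'.

wun


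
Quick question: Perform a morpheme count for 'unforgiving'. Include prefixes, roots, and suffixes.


Decomposition: un- (prefix) + forgive (root) + -ing (suffix) = 3 morpheme(s)

3 morphemes


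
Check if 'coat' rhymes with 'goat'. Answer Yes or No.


Rime (stressed vowel + following sounds) of 'coat': -oat = /oʊt/
Rime of 'goat': -oat = /oʊt/
/oʊt/ and /oʊt/ are the same ending sound, so the words rhyme.

Yes


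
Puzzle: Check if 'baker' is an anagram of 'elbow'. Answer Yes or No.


Sorted letters of 'baker': 'abekr'
Sorted letters of 'elbow': 'below'
They do not match.

No


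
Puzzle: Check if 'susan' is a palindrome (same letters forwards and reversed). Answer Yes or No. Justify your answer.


Forward: 'susan'
Reversed: 'nasus'
They differ.

No


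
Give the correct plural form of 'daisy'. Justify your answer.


Apply rule: Change -y to -ies (consonant + y). 'daisy' becomes 'daisies'.

daisies


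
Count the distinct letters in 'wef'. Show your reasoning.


Unique letters in 'wef': {e, f, w} = 3 distinct letters.

3


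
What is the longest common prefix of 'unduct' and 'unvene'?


Compare from the start: 2 characters match: 'un'. Mismatch at position 3: 'd' vs 'v'.

un


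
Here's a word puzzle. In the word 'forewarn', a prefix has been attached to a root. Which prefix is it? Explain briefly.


The word 'forewarn' = 'fore' (prefix) + 'warn' (root). The prefix is 'fore'.

fore


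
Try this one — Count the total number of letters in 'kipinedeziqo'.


Spell out 'kipinedeziqo' and number each letter: k(1), i(2), p(3), i(4), n(5), e(6), d(7), e(8), z(9), i(10), q(11), o(12). Total: 12 letters.

12


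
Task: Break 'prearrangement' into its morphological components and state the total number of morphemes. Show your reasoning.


Step 1: Identify prefix: 'pre' (meaning: before)
Step 2: Identify root: 'arrange'
Step 3: Identify suffix(es): 'ment'
Decomposition: pre- (prefix: before) + arrange (root) + -ment (suffix: action/result)
Total morphemes: 3

3 morphemes (pre- (prefix: before) + arrange (root) + -ment (suffix: action/result))


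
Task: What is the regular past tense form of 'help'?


Apply rule: Add -ed. 'help' becomes 'helped'.

helped


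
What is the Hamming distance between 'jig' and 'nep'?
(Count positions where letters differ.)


Alignment:
Position 1: 'j' vs 'n' = DIFFER
Position 2: 'i' vs 'e' = DIFFER
Position 3: 'g' vs 'p' = DIFFER
Total differences: 3

3


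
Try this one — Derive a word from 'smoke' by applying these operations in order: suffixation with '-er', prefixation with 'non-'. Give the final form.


Step 1: Add suffix '-er' to 'smoke' = 'smoker'
Step 2: Add prefix 'non-' to 'smoker' = 'nonsmoker'

nonsmoker


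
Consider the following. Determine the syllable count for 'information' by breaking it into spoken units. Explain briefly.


Break 'information' into syllables: in-for-ma-tion -> in | for | ma | tion = 4 syllables

4 syllables


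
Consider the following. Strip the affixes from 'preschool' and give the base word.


Remove prefix 'pre' from 'preschool' to get root 'school'.

school


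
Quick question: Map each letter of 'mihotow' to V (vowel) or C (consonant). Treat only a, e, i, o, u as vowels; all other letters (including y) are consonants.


Letter mapping: m = C, i = V, h = C, o = V, t = C, o = V, w = C.

CVCVCVC


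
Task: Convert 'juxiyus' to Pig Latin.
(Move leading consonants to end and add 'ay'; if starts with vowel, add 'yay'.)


'juxiyus': move consonant cluster 'j' to end and add 'ay': 'uxiyusjay'.

uxiyusjay


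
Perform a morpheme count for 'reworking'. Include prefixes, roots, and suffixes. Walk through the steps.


Decomposition: re- (prefix) + work (root) + -ing (suffix) = 3 morpheme(s)

3 morphemes


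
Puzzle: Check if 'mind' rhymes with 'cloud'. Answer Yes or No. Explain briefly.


Rime (stressed vowel + following sounds) of 'mind': -ind = /aɪnd/
Rime of 'cloud': -oud = /aʊd/
/aɪnd/ and /aʊd/ are different ending sounds, so the words do not rhyme.

No


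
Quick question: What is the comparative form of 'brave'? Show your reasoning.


Apply comparative formation (ends in e: add -r): 'brave' -> 'braver'.

braver


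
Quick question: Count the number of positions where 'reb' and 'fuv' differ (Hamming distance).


Alignment:
Position 1: 'r' vs 'f' = DIFFER
Position 2: 'e' vs 'u' = DIFFER
Position 3: 'b' vs 'v' = DIFFER
Total differences: 3

3


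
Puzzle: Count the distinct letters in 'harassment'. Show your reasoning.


Unique letters in 'harassment': {a, e, h, m, n, r, s, t} = 8 distinct letters.

8


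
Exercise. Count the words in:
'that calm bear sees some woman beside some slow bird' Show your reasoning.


Split into words: that | calm | bear | sees | some | woman | beside | some | slow | bird = 10 words.

10


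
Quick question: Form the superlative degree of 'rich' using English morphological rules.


Apply superlative formation (add -est): 'rich' -> 'richest'.

richest


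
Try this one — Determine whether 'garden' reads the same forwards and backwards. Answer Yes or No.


Forward: 'garden'
Reversed: 'nedrag'
They differ.

No


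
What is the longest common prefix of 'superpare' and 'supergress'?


Compare from the start: 5 characters match: 'super'. Mismatch at position 6: 'p' vs 'g'.

super


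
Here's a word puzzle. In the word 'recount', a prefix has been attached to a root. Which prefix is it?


The word 'recount' = 're' (prefix) + 'count' (root). The prefix is 're'.

re


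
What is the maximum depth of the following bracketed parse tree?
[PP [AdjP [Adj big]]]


Count bracket nesting levels:
'[' at pos 0: depth = 1
'[' at pos 4: depth = 2
'[' at pos 10: depth = 3
Maximum depth reached: 3

3


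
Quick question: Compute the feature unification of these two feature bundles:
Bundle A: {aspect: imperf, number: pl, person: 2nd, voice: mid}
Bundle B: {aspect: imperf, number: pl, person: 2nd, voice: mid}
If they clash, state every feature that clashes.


Compare features:
aspect: A=imperf vs B=imperf -> unified: imperf
number: A=pl vs B=pl -> unified: pl
person: A=2nd vs B=2nd -> unified: 2nd
voice: A=mid vs B=mid -> unified: mid
No clashes found.

Unified: {aspect: imperf, number: pl, person: 2nd, voice: mid}


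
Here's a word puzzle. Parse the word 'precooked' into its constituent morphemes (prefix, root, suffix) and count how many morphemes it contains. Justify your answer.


Step 1: Identify prefix: 'pre' (meaning: before)
Step 2: Identify root: 'cook'
Step 3: Identify suffix(es): 'ed'
Decomposition: pre- (prefix: before) + cook (root) + -ed (suffix: past)
Total morphemes: 3

3 morphemes (pre- (prefix: before) + cook (root) + -ed (suffix: past))


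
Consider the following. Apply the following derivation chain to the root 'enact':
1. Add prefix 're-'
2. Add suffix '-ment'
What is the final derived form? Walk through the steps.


Step 1: Add prefix 're-' to 'enact' = 'reenact'
Step 2: Add suffix '-ment' to 'reenact' = 'reenactment'

reenactment


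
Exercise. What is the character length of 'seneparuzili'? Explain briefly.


Spell out 'seneparuzili' and number each letter: s(1), e(2), n(3), e(4), p(5), a(6), r(7), u(8), z(9), i(10), l(11), i(12). Total: 12 letters.

12


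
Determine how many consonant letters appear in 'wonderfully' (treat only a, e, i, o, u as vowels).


Consonants in 'wonderfully': w, n, d, r, f, l, l, y = 8 consonants.

8


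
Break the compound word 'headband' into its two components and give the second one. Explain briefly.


Split 'headband' into 'head' + 'band'. The second part is 'band'.

band


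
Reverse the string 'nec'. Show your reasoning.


Reverse 'nec' character by character: 'cen'.

cen


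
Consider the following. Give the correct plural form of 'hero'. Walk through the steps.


Apply rule: Add -es (consonant + o). 'hero' becomes 'heroes'.

heroes


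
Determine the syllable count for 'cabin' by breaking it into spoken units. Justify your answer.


Break 'cabin' into syllables: cab-in -> cab | in = 2 syllables

2 syllables


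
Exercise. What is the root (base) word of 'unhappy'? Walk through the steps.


Remove prefix 'un' from 'unhappy' to get root 'happy'.

happy


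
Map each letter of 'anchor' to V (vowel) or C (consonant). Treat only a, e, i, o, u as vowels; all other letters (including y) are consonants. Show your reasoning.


Letter mapping: a = V, n = C, c = C, h = C, o = V, r = C.

VCCCVC


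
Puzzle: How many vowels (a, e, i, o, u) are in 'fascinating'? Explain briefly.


Vowels in 'fascinating': a, i, a, i = 4 vowels.

4


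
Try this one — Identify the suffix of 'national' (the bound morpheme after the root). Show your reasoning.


The word 'national' = 'nation' (root) + '-al' (suffix). The suffix is '-al'.

al


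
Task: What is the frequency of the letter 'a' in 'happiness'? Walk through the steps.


Letter 'a' in 'happiness': found at position(s) 2 = 1 occurrence(s).

1


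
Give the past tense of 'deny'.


Apply rule: Change -y to -ied. 'deny' becomes 'denied'.

denied


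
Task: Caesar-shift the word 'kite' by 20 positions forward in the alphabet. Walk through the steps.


Shift each letter by 20: k -> e, i -> c, t -> n, e -> y. Result: 'ecny'.

ecny


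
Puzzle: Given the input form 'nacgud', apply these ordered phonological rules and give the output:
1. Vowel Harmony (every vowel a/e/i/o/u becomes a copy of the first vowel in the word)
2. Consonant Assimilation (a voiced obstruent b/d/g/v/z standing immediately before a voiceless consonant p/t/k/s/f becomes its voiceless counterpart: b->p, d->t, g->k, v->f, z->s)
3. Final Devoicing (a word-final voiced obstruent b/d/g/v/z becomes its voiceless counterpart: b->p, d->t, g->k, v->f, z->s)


Starting form: 'nacgud'
Rule 1: Vowel Harmony: all vowels become 'a' (matching first vowel). 'nacgud' -> 'nacgad'
Rule 2: Consonant Assimilation: no voiced obstruent (b/d/g/v/z) stands immediately before a voiceless consonant (p/t/k/s/f). No change.
Rule 3: Final Devoicing: word-final voiced obstruent 'd' becomes voiceless 't'. 'nacgad' -> 'nacgat'
Final form: 'nacgat'

nacgat


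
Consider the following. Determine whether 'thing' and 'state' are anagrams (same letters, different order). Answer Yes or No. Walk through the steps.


Sorted letters of 'thing': 'ghint'
Sorted letters of 'state': 'aestt'
They do not match.

No


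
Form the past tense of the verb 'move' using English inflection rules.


Apply rule: Add -d (word ends in -e). 'move' becomes 'moved'.

moved


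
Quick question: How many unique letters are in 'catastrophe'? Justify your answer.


Unique letters in 'catastrophe': {a, c, e, h, o, p, r, s, t} = 9 distinct letters.

9


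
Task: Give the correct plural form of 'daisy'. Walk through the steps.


Apply rule: Change -y to -ies (consonant + y). 'daisy' becomes 'daisies'.

daisies


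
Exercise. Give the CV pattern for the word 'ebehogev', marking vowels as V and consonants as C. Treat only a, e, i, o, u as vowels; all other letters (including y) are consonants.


Letter mapping: e = V, b = C, e = V, h = C, o = V, g = C, e = V, v = C.

VCVCVCVC


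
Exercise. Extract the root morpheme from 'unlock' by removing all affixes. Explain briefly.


Remove prefix 'un' from 'unlock' to get root 'lock'.

lock


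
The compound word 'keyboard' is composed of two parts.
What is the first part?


Split 'keyboard' into 'key' + 'board'. The first part is 'key'.

key


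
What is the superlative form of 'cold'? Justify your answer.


Apply superlative formation (add -est): 'cold' -> 'coldest'.

coldest


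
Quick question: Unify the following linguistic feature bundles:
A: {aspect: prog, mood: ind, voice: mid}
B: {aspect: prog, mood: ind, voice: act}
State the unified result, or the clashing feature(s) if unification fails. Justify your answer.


Compare features:
aspect: A=prog vs B=prog -> unified: prog
mood: A=ind vs B=ind -> unified: ind
voice: A=mid vs B=act -> CLASH
Clash detected on feature 'voice' (mid vs act); unification fails.

CLASH on 'voice' (mid vs act)


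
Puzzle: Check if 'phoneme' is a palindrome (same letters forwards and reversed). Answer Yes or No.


Forward: 'phoneme'
Reversed: 'emenohp'
They differ.

No


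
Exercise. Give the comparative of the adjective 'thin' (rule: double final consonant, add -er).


Apply comparative formation (double final consonant, add -er): 'thin' -> 'thinner'.

thinner


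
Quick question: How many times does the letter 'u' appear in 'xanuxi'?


Letter 'u' in 'xanuxi': found at position(s) 4 = 1 occurrence(s).

1


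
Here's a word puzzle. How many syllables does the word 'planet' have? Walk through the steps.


Break 'planet' into syllables: plan-et -> plan | et = 2 syllables

2 syllables


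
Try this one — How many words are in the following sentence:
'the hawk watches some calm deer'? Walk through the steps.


Split into words: the | hawk | watches | some | calm | deer = 6 words.

6


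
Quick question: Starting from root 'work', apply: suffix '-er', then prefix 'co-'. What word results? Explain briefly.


Step 1: Add suffix '-er' to 'work' = 'worker'
Step 2: Add prefix 'co-' to 'worker' = 'coworker'

coworker


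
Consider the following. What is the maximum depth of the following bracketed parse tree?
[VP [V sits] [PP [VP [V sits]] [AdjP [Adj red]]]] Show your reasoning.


Count bracket nesting levels:
'[' at pos 0: depth = 1
'[' at pos 4: depth = 2
'[' at pos 13: depth = 2
'[' at pos 17: depth = 3
'[' at pos 21: depth = 4
'[' at pos 31: depth = 3
'[' at pos 37: depth = 4
Maximum depth reached: 4

4


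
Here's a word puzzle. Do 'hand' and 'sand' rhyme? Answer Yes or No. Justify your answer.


Rime (stressed vowel + following sounds) of 'hand': -and = /ænd/
Rime of 'sand': -and = /ænd/
/ænd/ and /ænd/ are the same ending sound, so the words rhyme.

Yes


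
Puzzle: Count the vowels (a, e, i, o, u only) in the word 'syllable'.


Vowels in 'syllable': a, e = 2 vowels.

2


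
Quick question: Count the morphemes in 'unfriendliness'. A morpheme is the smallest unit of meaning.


Decomposition: un- (prefix) + friend (root) + -ly (suffix) + -ness (suffix) = 4 morpheme(s)

4 morphemes


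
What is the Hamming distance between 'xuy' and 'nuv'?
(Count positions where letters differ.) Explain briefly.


Alignment:
Position 1: 'x' vs 'n' = DIFFER
Position 2: 'u' vs 'u' = match
Position 3: 'y' vs 'v' = DIFFER
Total differences: 2

2


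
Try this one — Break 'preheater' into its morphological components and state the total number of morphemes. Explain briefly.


Step 1: Identify prefix: 'pre' (meaning: before)
Step 2: Identify root: 'heat'
Step 3: Identify suffix(es): 'er'
Decomposition: pre- (prefix: before) + heat (root) + -er (suffix: one who)
Total morphemes: 3

3 morphemes (pre- (prefix: before) + heat (root) + -er (suffix: one who))


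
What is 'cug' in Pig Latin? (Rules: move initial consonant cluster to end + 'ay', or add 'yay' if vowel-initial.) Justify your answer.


'cug': move consonant cluster 'c' to end and add 'ay': 'ugcay'.

ugcay


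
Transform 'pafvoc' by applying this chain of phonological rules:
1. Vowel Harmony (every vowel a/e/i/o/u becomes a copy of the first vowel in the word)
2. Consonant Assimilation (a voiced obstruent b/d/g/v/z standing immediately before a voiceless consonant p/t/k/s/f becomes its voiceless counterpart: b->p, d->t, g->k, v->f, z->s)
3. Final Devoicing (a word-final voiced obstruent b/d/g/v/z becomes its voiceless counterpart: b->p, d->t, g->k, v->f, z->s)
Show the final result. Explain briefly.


Starting form: 'pafvoc'
Rule 1: Vowel Harmony: all vowels become 'a' (matching first vowel). 'pafvoc' -> 'pafvac'
Rule 2: Consonant Assimilation: no voiced obstruent (b/d/g/v/z) stands immediately before a voiceless consonant (p/t/k/s/f). No change.
Rule 3: Final Devoicing: final consonant 'c' is not one of the voiced obstruents b/d/g/v/z. No change.
Final form: 'pafvac'

pafvac


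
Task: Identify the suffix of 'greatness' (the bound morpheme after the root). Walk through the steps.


The word 'greatness' = 'great' (root) + '-ness' (suffix). The suffix is '-ness'.

ness


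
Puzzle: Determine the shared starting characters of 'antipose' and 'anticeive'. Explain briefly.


Compare from the start: 4 characters match: 'anti'. Mismatch at position 5: 'p' vs 'c'.

anti


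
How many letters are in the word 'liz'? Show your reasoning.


Spell out 'liz' and number each letter: l(1), i(2), z(3). Total: 3 letters.

3


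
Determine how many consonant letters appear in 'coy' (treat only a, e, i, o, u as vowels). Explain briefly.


Consonants in 'coy': c, y = 2 consonants.

2


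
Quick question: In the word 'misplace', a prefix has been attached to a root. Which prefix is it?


The word 'misplace' = 'mis' (prefix) + 'place' (root). The prefix is 'mis'.

mis


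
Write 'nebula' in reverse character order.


Reverse 'nebula' character by character: 'aluben'.

aluben


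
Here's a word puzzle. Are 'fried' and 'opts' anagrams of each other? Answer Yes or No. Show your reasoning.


Sorted letters of 'fried': 'defir'
Sorted letters of 'opts': 'opst'
They do not match.

No


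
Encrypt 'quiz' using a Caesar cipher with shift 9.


Shift each letter by 9: q -> z, u -> d, i -> r, z -> i. Result: 'zdri'.

zdri


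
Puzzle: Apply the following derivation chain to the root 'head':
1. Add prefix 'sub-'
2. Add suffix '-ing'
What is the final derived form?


Step 1: Add prefix 'sub-' to 'head' = 'subhead'
Step 2: Add suffix '-ing' to 'subhead' = 'subheading'

subheading


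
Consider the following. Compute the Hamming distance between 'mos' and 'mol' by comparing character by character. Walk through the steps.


Alignment:
Position 1: 'm' vs 'm' = match
Position 2: 'o' vs 'o' = match
Position 3: 's' vs 'l' = DIFFER
Total differences: 1

1


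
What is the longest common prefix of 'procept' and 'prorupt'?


Compare from the start: 3 characters match: 'pro'. Mismatch at position 4: 'c' vs 'r'.

pro


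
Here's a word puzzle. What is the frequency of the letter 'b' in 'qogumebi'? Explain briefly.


Letter 'b' in 'qogumebi': found at position(s) 7 = 1 occurrence(s).

1


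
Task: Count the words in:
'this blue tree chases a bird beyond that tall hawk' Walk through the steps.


Split into words: this | blue | tree | chases | a | bird | beyond | that | tall | hawk = 10 words.

10


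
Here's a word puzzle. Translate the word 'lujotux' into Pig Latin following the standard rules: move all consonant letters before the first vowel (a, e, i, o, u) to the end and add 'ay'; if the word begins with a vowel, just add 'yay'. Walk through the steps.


'lujotux': move consonant cluster 'l' to end and add 'ay': 'ujotuxlay'.

ujotuxlay


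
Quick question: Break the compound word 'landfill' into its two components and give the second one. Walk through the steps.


Split 'landfill' into 'land' + 'fill'. The second part is 'fill'.

fill


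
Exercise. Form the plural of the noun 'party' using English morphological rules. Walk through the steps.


Apply rule: Change -y to -ies (consonant + y). 'party' becomes 'parties'.

parties


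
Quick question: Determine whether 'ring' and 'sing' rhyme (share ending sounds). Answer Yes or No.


Rime (stressed vowel + following sounds) of 'ring': -ing = /ɪŋ/
Rime of 'sing': -ing = /ɪŋ/
/ɪŋ/ and /ɪŋ/ are the same ending sound, so the words rhyme.

Yes


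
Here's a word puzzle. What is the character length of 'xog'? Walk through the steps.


Spell out 'xog' and number each letter: x(1), o(2), g(3). Total: 3 letters.

3


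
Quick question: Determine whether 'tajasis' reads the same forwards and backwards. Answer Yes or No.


Forward: 'tajasis'
Reversed: 'sisajat'
They differ.

No


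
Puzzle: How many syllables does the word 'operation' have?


Break 'operation' into syllables: op-er-a-tion -> op | er | a | tion = 4 syllables

4 syllables


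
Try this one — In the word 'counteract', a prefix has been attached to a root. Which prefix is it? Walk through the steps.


The word 'counteract' = 'counter' (prefix) + 'act' (root). The prefix is 'counter'.

counter


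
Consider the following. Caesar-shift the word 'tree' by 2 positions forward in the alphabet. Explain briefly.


Shift each letter by 2: t -> v, r -> t, e -> g, e -> g. Result: 'vtgg'.

vtgg


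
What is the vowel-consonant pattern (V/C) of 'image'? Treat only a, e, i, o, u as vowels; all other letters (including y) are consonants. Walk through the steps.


Letter mapping: i = V, m = C, a = V, g = C, e = V.

VCVCV


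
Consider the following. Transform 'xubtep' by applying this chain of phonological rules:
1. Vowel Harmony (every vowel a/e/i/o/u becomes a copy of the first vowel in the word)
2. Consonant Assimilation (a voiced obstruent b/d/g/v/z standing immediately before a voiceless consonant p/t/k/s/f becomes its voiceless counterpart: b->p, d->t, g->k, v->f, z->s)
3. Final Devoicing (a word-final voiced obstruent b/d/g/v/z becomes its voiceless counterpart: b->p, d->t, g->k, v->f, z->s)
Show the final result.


Starting form: 'xubtep'
Rule 1: Vowel Harmony: all vowels become 'u' (matching first vowel). 'xubtep' -> 'xubtup'
Rule 2: Consonant Assimilation: voiced obstruent before voiceless consonant becomes voiceless ('bt' -> 'pt'). 'xubtup' -> 'xuptup'
Rule 3: Final Devoicing: final consonant 'p' is not one of the voiced obstruents b/d/g/v/z. No change.
Final form: 'xuptup'

xuptup


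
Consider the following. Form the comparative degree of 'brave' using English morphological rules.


Apply comparative formation (ends in e: add -r): 'brave' -> 'braver'.

braver


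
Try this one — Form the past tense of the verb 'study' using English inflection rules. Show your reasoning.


Apply rule: Change -y to -ied. 'study' becomes 'studied'.

studied


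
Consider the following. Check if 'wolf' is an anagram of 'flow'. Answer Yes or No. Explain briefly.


Sorted letters of 'wolf': 'flow'
Sorted letters of 'flow': 'flow'
They match.

Yes


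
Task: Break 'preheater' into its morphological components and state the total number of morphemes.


Step 1: Identify prefix: 'pre' (meaning: before)
Step 2: Identify root: 'heat'
Step 3: Identify suffix(es): 'er'
Decomposition: pre- (prefix: before) + heat (root) + -er (suffix: one who)
Total morphemes: 3

3 morphemes (pre- (prefix: before) + heat (root) + -er (suffix: one who))


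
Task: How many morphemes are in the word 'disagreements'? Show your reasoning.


Decomposition: dis- (prefix) + agree (root) + -ment (suffix) + -s (plural) = 4 morpheme(s)

4 morphemes


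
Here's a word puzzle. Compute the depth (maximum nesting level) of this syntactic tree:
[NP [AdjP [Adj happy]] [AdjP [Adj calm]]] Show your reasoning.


Count bracket nesting levels:
'[' at pos 0: depth = 1
'[' at pos 4: depth = 2
'[' at pos 10: depth = 3
'[' at pos 23: depth = 2
'[' at pos 29: depth = 3
Maximum depth reached: 3

3


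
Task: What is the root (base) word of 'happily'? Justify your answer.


Remove suffix '-ly' from 'happily' to get root 'happy'.

happy


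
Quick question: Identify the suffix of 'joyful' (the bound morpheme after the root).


The word 'joyful' = 'joy' (root) + '-ful' (suffix). The suffix is '-ful'.

ful


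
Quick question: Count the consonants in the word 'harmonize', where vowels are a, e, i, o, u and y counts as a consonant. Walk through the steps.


Consonants in 'harmonize': h, r, m, n, z = 5 consonants.

5


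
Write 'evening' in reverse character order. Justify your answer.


Reverse 'evening' character by character: 'gnineve'.

gnineve


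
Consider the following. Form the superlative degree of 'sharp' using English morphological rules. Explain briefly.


Apply superlative formation (add -est): 'sharp' -> 'sharpest'.

sharpest


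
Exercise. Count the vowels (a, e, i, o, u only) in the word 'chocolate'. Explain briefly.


Vowels in 'chocolate': o, o, a, e = 4 vowels.

4


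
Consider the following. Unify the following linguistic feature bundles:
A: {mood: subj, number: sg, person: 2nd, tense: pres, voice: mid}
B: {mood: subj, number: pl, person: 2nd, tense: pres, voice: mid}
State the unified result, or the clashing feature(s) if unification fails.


Compare features:
mood: A=subj vs B=subj -> unified: subj
number: A=sg vs B=pl -> CLASH
person: A=2nd vs B=2nd -> unified: 2nd
tense: A=pres vs B=pres -> unified: pres
voice: A=mid vs B=mid -> unified: mid
Clash detected on feature 'number' (sg vs pl); unification fails.

CLASH on 'number' (sg vs pl)


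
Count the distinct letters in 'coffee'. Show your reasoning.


Unique letters in 'coffee': {c, e, f, o} = 4 distinct letters.

4


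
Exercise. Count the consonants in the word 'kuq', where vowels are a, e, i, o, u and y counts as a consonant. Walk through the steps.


Consonants in 'kuq': k, q = 2 consonants.

2


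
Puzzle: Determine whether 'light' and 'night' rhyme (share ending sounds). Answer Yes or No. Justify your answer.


Rime (stressed vowel + following sounds) of 'light': -ight = /aɪt/
Rime of 'night': -ight = /aɪt/
/aɪt/ and /aɪt/ are the same ending sound, so the words rhyme.

Yes


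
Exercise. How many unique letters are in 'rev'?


Unique letters in 'rev': {e, r, v} = 3 distinct letters.

3


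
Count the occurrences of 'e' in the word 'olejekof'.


Letter 'e' in 'olejekof': found at position(s) 3, 5 = 2 occurrence(s).

2


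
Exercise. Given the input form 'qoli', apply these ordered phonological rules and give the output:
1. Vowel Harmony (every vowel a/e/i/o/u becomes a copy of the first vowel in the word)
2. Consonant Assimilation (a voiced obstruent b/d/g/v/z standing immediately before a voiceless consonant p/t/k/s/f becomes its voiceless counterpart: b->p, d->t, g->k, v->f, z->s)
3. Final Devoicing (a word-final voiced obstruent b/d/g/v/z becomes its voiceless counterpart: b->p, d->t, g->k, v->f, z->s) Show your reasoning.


Starting form: 'qoli'
Rule 1: Vowel Harmony: all vowels become 'o' (matching first vowel). 'qoli' -> 'qolo'
Rule 2: Consonant Assimilation: no voiced obstruent (b/d/g/v/z) stands immediately before a voiceless consonant (p/t/k/s/f). No change.
Rule 3: Final Devoicing: the word ends in the vowel 'o', not a consonant. No change.
Final form: 'qolo'

qolo


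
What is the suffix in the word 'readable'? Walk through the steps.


The word 'readable' = 'read' (root) + '-able' (suffix). The suffix is '-able'.

able


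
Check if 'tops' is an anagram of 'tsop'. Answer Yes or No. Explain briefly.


Sorted letters of 'tops': 'opst'
Sorted letters of 'tsop': 'opst'
They match.

Yes


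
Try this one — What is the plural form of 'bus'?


Apply rule: Add -es (sibilant/fricative ending). 'bus' becomes 'buses'.

buses


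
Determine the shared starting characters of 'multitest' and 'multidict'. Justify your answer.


Compare from the start: 5 characters match: 'multi'. Mismatch at position 6: 't' vs 'd'.

multi


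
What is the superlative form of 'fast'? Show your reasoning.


Apply superlative formation (add -est): 'fast' -> 'fastest'.

fastest


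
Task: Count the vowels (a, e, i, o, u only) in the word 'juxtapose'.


Vowels in 'juxtapose': u, a, o, e = 4 vowels.

4


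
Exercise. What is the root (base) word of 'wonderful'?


Remove suffix '-ful' from 'wonderful' to get root 'wonder'.

wonder


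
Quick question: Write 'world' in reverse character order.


Reverse 'world' character by character: 'dlrow'.

dlrow


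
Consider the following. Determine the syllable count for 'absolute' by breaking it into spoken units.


Break 'absolute' into syllables: ab-so-lute -> ab | so | lute = 3 syllables

3 syllables


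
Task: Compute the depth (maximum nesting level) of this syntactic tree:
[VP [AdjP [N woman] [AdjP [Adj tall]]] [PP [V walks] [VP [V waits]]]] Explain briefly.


Count bracket nesting levels:
'[' at pos 0: depth = 1
'[' at pos 4: depth = 2
'[' at pos 10: depth = 3
'[' at pos 20: depth = 3
'[' at pos 26: depth = 4
'[' at pos 39: depth = 2
'[' at pos 43: depth = 3
'[' at pos 53: depth = 3
'[' at pos 57: depth = 4
Maximum depth reached: 4

4


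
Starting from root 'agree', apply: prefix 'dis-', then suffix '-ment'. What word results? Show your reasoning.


Step 1: Add prefix 'dis-' to 'agree' = 'disagree'
Step 2: Add suffix '-ment' to 'disagree' = 'disagreement'

disagreement


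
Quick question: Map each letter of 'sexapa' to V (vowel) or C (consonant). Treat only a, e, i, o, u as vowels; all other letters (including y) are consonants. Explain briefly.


Letter mapping: s = C, e = V, x = C, a = V, p = C, a = V.

CVCVCV


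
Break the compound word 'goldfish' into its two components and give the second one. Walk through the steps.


Split 'goldfish' into 'gold' + 'fish'. The second part is 'fish'.

fish


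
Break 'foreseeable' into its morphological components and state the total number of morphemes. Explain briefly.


Step 1: Identify prefix: 'fore' (meaning: before/front)
Step 2: Identify root: 'see'
Step 3: Identify suffix(es): 'able'
Decomposition: fore- (prefix: before/front) + see (root) + -able (suffix: capable of)
Total morphemes: 3

3 morphemes (fore- (prefix: before/front) + see (root) + -able (suffix: capable of))


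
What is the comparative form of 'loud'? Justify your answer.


Apply comparative formation (add -er): 'loud' -> 'louder'.

louder


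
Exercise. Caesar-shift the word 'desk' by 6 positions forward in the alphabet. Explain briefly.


Shift each letter by 6: d -> j, e -> k, s -> y, k -> q. Result: 'jkyq'.

jkyq


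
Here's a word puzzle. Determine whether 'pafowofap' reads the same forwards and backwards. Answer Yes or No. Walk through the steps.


Forward: 'pafowofap'
Reversed: 'pafowofap'
They are identical.

Yes


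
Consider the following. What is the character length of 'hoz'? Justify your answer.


Spell out 'hoz' and number each letter: h(1), o(2), z(3). Total: 3 letters.

3


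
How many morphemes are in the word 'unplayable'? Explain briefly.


Decomposition: un- (prefix) + play (root) + -able (suffix) = 3 morpheme(s)

3 morphemes


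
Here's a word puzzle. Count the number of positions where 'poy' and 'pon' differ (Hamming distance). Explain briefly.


Alignment:
Position 1: 'p' vs 'p' = match
Position 2: 'o' vs 'o' = match
Position 3: 'y' vs 'n' = DIFFER
Total differences: 1

1


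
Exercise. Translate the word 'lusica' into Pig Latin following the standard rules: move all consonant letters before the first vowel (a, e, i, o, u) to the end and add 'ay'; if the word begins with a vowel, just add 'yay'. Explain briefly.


'lusica': move consonant cluster 'l' to end and add 'ay': 'usicalay'.

usicalay


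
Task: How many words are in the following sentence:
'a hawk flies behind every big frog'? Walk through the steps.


Split into words: a | hawk | flies | behind | every | big | frog = 7 words.

7


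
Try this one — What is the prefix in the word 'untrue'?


The word 'untrue' = 'un' (prefix) + 'true' (root). The prefix is 'un'.

un


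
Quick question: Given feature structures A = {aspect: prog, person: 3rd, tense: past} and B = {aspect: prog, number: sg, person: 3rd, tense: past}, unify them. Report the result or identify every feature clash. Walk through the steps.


Compare features:
aspect: A=prog vs B=prog -> unified: prog
number: A=_ vs B=sg -> unified: sg
person: A=3rd vs B=3rd -> unified: 3rd
tense: A=past vs B=past -> unified: past
No clashes found.

Unified: {aspect: prog, number: sg, person: 3rd, tense: past}


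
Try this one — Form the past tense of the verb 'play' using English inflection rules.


Apply rule: Add -ed. 'play' becomes 'played'.

played


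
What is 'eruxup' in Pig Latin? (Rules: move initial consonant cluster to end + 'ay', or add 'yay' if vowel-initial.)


'eruxup' starts with a vowel, so add 'yay': 'eruxupyay'.

eruxupyay


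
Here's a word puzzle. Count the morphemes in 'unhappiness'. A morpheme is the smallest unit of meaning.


Decomposition: un- (prefix) + happy (root) + -ness (suffix) = 3 morpheme(s)

3 morphemes


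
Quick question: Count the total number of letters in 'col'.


Spell out 'col' and number each letter: c(1), o(2), l(3). Total: 3 letters.

3


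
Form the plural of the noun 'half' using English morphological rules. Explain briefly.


Apply rule: Change -f to -ves. 'half' becomes 'halves'.

halves


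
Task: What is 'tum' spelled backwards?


Reverse 'tum' character by character: 'mut'.

mut


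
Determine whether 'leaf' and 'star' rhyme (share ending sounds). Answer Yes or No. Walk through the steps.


Rime (stressed vowel + following sounds) of 'leaf': -eaf = /iːf/
Rime of 'star': -ar = /ɑːr/
/iːf/ and /ɑːr/ are different ending sounds, so the words do not rhyme.

No


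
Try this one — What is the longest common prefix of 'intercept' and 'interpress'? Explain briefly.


Compare from the start: 5 characters match: 'inter'. Mismatch at position 6: 'c' vs 'p'.

inter


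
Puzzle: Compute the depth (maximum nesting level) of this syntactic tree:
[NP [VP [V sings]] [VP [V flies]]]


Count bracket nesting levels:
'[' at pos 0: depth = 1
'[' at pos 4: depth = 2
'[' at pos 8: depth = 3
'[' at pos 19: depth = 2
'[' at pos 23: depth = 3
Maximum depth reached: 3

3


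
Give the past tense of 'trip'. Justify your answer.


Apply rule: Double final consonant and add -ed. 'trip' becomes 'tripped'.

tripped


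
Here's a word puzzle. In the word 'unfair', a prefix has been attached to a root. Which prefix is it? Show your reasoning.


The word 'unfair' = 'un' (prefix) + 'fair' (root). The prefix is 'un'.

un


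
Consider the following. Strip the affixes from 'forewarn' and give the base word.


Remove prefix 'fore' from 'forewarn' to get root 'warn'.

warn


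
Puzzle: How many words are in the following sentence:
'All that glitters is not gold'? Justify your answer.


Split into words: All | that | glitters | is | not | gold = 6 words.

6


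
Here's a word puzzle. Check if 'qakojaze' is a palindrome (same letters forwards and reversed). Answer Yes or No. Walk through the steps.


Forward: 'qakojaze'
Reversed: 'ezajokaq'
They differ.

No


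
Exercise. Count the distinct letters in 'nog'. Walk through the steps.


Unique letters in 'nog': {g, n, o} = 3 distinct letters.

3


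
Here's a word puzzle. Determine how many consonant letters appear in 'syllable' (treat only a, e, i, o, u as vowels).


Consonants in 'syllable': s, y, l, l, b, l = 6 consonants.

6


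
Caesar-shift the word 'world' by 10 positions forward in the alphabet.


Shift each letter by 10: w -> g, o -> y, r -> b, l -> v, d -> n. Result: 'gybvn'.

gybvn


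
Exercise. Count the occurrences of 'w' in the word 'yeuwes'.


Letter 'w' in 'yeuwes': found at position(s) 4 = 1 occurrence(s).

1


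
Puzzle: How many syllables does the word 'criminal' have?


Break 'criminal' into syllables: crim-i-nal -> crim | i | nal = 3 syllables

3 syllables


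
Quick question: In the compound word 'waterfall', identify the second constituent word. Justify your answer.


Split 'waterfall' into 'water' + 'fall'. The second part is 'fall'.

fall


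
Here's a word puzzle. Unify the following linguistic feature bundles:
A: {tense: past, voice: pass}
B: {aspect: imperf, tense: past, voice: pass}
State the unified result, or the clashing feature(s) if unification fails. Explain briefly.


Compare features:
aspect: A=_ vs B=imperf -> unified: imperf
tense: A=past vs B=past -> unified: past
voice: A=pass vs B=pass -> unified: pass
No clashes found.

Unified: {aspect: imperf, tense: past, voice: pass}


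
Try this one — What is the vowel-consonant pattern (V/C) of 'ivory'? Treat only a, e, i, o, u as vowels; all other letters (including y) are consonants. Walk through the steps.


Letter mapping: i = V, v = C, o = V, r = C, y = C.

VCVCC


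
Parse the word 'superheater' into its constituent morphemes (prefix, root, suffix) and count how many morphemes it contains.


Step 1: Identify prefix: 'super' (meaning: above)
Step 2: Identify root: 'heat'
Step 3: Identify suffix(es): 'er'
Decomposition: super- (prefix: above) + heat (root) + -er (suffix: one who)
Total morphemes: 3

3 morphemes (super- (prefix: above) + heat (root) + -er (suffix: one who))


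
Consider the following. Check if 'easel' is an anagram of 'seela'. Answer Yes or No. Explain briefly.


Sorted letters of 'easel': 'aeels'
Sorted letters of 'seela': 'aeels'
They match.

Yes


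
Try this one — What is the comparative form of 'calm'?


Apply comparative formation (add -er): 'calm' -> 'calmer'.

calmer


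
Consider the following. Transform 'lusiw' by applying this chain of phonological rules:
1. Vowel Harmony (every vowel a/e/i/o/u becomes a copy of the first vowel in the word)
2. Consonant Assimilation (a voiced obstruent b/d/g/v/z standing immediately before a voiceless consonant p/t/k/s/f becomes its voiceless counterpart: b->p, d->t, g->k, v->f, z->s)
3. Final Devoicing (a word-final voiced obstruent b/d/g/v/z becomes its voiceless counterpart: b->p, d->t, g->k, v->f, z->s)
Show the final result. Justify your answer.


Starting form: 'lusiw'
Rule 1: Vowel Harmony: all vowels become 'u' (matching first vowel). 'lusiw' -> 'lusuw'
Rule 2: Consonant Assimilation: no voiced obstruent (b/d/g/v/z) stands immediately before a voiceless consonant (p/t/k/s/f). No change.
Rule 3: Final Devoicing: final consonant 'w' is not one of the voiced obstruents b/d/g/v/z. No change.
Final form: 'lusuw'

lusuw
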